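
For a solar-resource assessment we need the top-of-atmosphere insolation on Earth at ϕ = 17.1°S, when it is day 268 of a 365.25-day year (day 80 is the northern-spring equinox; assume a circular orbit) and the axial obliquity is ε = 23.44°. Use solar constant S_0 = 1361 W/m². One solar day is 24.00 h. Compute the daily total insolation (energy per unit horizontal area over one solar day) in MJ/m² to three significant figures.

36.4 MJ/m²

Solar longitude: L_s = 360° × (268 − 80)/365.25 = 185.298°.
sin δ = sin 23.44° × sin 185.298° = -0.03673, so δ = -2.105°.
cos h₀ = −tan(-17.1°) tan(-2.105°) = -0.0113, h₀ = 1.5821 rad.
Bracket: h₀ sin ϕ sin δ + cos ϕ cos δ sin h₀ = 1.5821×-0.29404×-0.03673 + 0.95579×0.99933×0.99994 = 0.017087 + 0.955092 = 0.972179.
Q̄ = (S_0/π) × [bracket] = (1361/π) × 0.972179 = 421.17 W/m².
Daily total = Q̄ × 24.00 h × 3600 s/h = 421.17 × 24.00 × 3600 / 10⁶ = 36.39 MJ/m².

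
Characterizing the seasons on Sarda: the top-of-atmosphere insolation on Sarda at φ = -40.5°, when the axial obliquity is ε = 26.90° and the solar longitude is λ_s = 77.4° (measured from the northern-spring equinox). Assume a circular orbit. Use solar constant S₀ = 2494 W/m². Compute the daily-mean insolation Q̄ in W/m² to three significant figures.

Solar declination: sin δ = sin ε · sin λ_s = sin 26.90° × sin 77.4° = 0.44154, so δ = +26.202°.
cos H₀ = −tan(-40.5°) tan(+26.202°) = 0.4203, H₀ = 1.1370 rad.
Bracket: H₀ sin φ sin δ + cos φ cos δ sin H₀ = 1.1370×-0.64945×0.44154 + 0.76041×0.89724×0.90739 = -0.326044 + 0.619085 = 0.293041.
Q̄ = (S₀/π) × [bracket] = (2494/π) × 0.293041 = 232.6 W/m².

Q̄ ≈ 233 W/m²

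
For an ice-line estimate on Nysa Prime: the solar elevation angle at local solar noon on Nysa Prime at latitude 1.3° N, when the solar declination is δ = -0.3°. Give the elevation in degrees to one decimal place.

88.4°

At local noon the hour angle is zero, so the zenith angle equals |φ − δ| = |+1.3° − (-0.300°)| = 1.600°.
Elevation = 90° − 1.600° = 88.4°.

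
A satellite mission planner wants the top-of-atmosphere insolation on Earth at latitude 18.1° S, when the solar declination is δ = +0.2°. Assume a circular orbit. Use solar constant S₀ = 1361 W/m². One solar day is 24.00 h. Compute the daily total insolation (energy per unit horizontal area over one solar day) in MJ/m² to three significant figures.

cos H₀ = −tan(-18.1°) tan(+0.200°) = 0.0011, H₀ = 1.5697 rad.
Bracket: H₀ sin φ sin δ + cos φ cos δ sin H₀ = 1.5697×-0.31068×0.00349 + 0.95052×0.99999×1.00000 = -0.001702 + 0.950510 = 0.948808.
Q̄ = (S₀/π) × [bracket] = (1361/π) × 0.948808 = 411.04 W/m².
Daily total = Q̄ × 24.00 h × 3600 s/h = 411.04 × 24.00 × 3600 / 10⁶ = 35.51 MJ/m².

35.5 MJ/m²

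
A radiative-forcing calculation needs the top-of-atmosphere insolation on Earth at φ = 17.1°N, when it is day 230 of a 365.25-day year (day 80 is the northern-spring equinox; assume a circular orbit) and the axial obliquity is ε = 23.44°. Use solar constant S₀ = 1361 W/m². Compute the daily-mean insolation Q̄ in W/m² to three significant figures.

Solar longitude: λ_s = 360° × (230 − 80)/365.25 = 147.844°.
sin δ = sin 23.44° × sin 147.844° = 0.21171, so δ = +12.223°.
cos H₀ = −tan(+17.1°) tan(+12.223°) = -0.0666, H₀ = 1.6375 rad.
Bracket: H₀ sin φ sin δ + cos φ cos δ sin H₀ = 1.6375×0.29404×0.21171 + 0.95579×0.97733×0.99778 = 0.101936 + 0.932048 = 1.033984.
Q̄ = (S₀/π) × [bracket] = (1361/π) × 1.033984 = 447.9 W/m².

Q̄ ≈ 448 W/m²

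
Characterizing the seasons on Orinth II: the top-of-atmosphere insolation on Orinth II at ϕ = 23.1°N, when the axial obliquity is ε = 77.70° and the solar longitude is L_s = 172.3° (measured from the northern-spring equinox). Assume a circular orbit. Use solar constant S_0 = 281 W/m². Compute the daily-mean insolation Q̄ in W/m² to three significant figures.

Q̄ ≈ 88.9 W/m²

Solar declination: sin δ = sin ε · sin L_s = sin 77.70° × sin 172.3° = 0.13091, so δ = +7.522°.
cos h₀ = −tan(+23.1°) tan(+7.522°) = -0.0563, h₀ = 1.6271 rad.
Bracket: h₀ sin ϕ sin δ + cos ϕ cos δ sin h₀ = 1.6271×0.39234×0.13091 + 0.91982×0.99139×0.99841 = 0.083570 + 0.910450 = 0.994020.
Q̄ = (S_0/π) × [bracket] = (281/π) × 0.994020 = 88.91 W/m².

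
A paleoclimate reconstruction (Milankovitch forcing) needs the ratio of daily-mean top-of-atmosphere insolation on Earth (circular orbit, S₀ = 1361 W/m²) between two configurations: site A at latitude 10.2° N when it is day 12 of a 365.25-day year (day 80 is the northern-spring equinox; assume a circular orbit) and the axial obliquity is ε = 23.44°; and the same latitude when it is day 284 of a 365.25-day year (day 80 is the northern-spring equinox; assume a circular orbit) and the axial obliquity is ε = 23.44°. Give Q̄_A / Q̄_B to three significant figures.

— Configuration A (φ=+10.2°):
Solar longitude: λ_s = 360° × (12 − 80)/365.25 = -67.023°, i.e. -67.023° + 360° = 292.977°.
sin δ = sin 23.44° × sin 292.977° = -0.36623, so δ = -21.483°.
cos H₀ = −tan(+10.2°) tan(-21.483°) = 0.0708, H₀ = 1.4999 rad.
Bracket: H₀ sin φ sin δ + cos φ cos δ sin H₀ = 1.4999×0.17708×-0.36623 + 0.98420×0.93053×0.99749 = -0.097272 + 0.913529 = 0.816257.
Q̄ = (S₀/π) × [bracket] = (1361/π) × 0.816257 = 353.62 W/m².
— Configuration B (φ=+10.2°):
Solar longitude: λ_s = 360° × (284 − 80)/365.25 = 201.068°.
sin δ = sin 23.44° × sin 201.068° = -0.14299, so δ = -8.221°.
cos H₀ = −tan(+10.2°) tan(-8.221°) = 0.0260, H₀ = 1.5448 rad.
Bracket: H₀ sin φ sin δ + cos φ cos δ sin H₀ = 1.5448×0.17708×-0.14299 + 0.98420×0.98972×0.99966 = -0.039115 + 0.973751 = 0.934636.
Q̄ = (S₀/π) × [bracket] = (1361/π) × 0.934636 = 404.90 W/m².
Ratio Q̄_A / Q̄_B = 353.62 / 404.90 = 0.8734.

Q̄_A / Q̄_B ≈ 0.873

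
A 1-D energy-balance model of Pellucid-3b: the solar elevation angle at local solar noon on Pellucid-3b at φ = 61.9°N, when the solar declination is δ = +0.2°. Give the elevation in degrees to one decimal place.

28.3°

At local noon the hour angle is zero, so the zenith angle equals |φ − δ| = |+61.9° − (+0.200°)| = 61.700°.
Elevation = 90° − 61.700° = 28.3°.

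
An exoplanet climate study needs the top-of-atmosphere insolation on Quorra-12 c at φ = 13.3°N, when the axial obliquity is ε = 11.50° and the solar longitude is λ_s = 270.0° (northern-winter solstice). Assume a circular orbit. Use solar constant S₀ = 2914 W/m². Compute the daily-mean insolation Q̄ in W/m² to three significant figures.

Q̄ ≈ 819 W/m²

Solar declination: sin δ = sin ε · sin λ_s = sin 11.50° × sin 270.0° = -0.19937, so δ = -11.500°.
cos H₀ = −tan(+13.3°) tan(-11.500°) = 0.0481, H₀ = 1.5227 rad.
Bracket: H₀ sin φ sin δ + cos φ cos δ sin H₀ = 1.5227×0.23005×-0.19937 + 0.97318×0.97992×0.99884 = -0.069839 + 0.952532 = 0.882693.
Q̄ = (S₀/π) × [bracket] = (2914/π) × 0.882693 = 818.7 W/m².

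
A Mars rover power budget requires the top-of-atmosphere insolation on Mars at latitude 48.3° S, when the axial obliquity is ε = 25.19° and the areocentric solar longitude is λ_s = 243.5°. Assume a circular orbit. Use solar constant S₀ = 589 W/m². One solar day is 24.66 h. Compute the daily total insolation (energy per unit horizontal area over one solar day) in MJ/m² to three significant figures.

18.8 MJ/m²

sin δ = sin 25.19° × sin 243.5° = -0.38090, so δ = -22.390°.
cos H₀ = −tan(-48.3°) tan(-22.390°) = -0.4624, H₀ = 2.0515 rad.
Bracket: H₀ sin φ sin δ + cos φ cos δ sin H₀ = 2.0515×-0.74664×-0.38090 + 0.66523×0.92461×0.88669 = 0.583437 + 0.545384 = 1.128821.
Q̄ = (S₀/π) × [bracket] = (589/π) × 1.128821 = 211.64 W/m².
Daily total = Q̄ × 24.66 h × 3600 s/h = 211.64 × 24.66 × 3600 / 10⁶ = 18.79 MJ/m².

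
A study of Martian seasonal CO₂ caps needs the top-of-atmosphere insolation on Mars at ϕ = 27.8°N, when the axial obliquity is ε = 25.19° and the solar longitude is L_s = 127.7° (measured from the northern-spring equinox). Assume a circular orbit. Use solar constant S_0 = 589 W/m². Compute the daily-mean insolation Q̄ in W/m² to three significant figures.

Solar declination: sin δ = sin ε · sin L_s = sin 25.19° × sin 127.7° = 0.33676, so δ = +19.680°.
cos h₀ = −tan(+27.8°) tan(+19.680°) = -0.1886, h₀ = 1.7605 rad.
Bracket: h₀ sin ϕ sin δ + cos ϕ cos δ sin h₀ = 1.7605×0.46639×0.33676 + 0.88458×0.94159×0.98206 = 0.276507 + 0.817969 = 1.094476.
Q̄ = (S_0/π) × [bracket] = (589/π) × 1.094476 = 205.2 W/m².

Q̄ ≈ 205 W/m²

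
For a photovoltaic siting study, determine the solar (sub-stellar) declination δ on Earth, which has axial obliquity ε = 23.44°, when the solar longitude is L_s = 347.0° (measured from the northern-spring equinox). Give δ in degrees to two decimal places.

δ = -5.13°

sin δ = sin ε · sin L_s = sin 23.44° × sin 347.0° = -0.089483.
δ = arcsin(-0.089483) = -5.13°.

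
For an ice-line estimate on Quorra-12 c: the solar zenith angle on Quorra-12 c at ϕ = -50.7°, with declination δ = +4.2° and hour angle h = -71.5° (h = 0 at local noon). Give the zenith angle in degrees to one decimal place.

cos θ_z = sin ϕ sin δ + cos ϕ cos δ cos h = -0.056675 + 0.200435 = 0.143760.
θ_z = arccos(0.143760) = 81.7°.

θ_z = 81.7°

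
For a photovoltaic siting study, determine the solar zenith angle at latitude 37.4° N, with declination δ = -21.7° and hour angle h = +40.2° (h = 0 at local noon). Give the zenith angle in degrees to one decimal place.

θ_z = 70.2°

cos θ_z = sin ϕ sin δ + cos ϕ cos δ cos h = -0.224575 + 0.563770 = 0.339195.
θ_z = arccos(0.339195) = 70.2°.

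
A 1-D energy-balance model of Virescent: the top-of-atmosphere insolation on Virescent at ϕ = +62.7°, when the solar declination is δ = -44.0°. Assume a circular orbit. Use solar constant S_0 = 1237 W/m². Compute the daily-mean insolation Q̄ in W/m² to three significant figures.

Q̄ ≈ 0.00 W/m²

cos h₀ = −tan(+62.7°) tan(-44.000°) = 1.8710 ≥ 1 ⇒ polar night, h₀ = 0 and Q̄ = 0.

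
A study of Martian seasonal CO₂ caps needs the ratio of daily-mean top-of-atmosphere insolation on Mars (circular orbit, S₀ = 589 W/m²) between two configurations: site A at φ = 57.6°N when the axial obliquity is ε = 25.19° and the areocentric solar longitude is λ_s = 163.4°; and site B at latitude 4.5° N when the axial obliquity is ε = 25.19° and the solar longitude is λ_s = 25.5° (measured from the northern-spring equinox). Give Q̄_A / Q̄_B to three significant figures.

— Configuration A (φ=+57.6°):
sin δ = sin 25.19° × sin 163.4° = 0.12160, so δ = +6.984°.
cos H₀ = −tan(+57.6°) tan(+6.984°) = -0.1930, H₀ = 1.7651 rad.
Bracket: H₀ sin φ sin δ + cos φ cos δ sin H₀ = 1.7651×0.84433×0.12160 + 0.53583×0.99258×0.98119 = 0.181224 + 0.521850 = 0.703074.
Q̄ = (S₀/π) × [bracket] = (589/π) × 0.703074 = 131.82 W/m².
— Configuration B (φ=+4.5°):
Solar declination: sin δ = sin ε · sin λ_s = sin 25.19° × sin 25.5° = 0.18323, so δ = +10.558°.
cos H₀ = −tan(+4.5°) tan(+10.558°) = -0.0147, H₀ = 1.5855 rad.
Bracket: H₀ sin φ sin δ + cos φ cos δ sin H₀ = 1.5855×0.07846×0.18323 + 0.99692×0.98307×0.99989 = 0.022794 + 0.979934 = 1.002728.
Q̄ = (S₀/π) × [bracket] = (589/π) × 1.002728 = 188.00 W/m².
Ratio Q̄_A / Q̄_B = 131.82 / 188.00 = 0.7012.

Q̄_A / Q̄_B ≈ 0.701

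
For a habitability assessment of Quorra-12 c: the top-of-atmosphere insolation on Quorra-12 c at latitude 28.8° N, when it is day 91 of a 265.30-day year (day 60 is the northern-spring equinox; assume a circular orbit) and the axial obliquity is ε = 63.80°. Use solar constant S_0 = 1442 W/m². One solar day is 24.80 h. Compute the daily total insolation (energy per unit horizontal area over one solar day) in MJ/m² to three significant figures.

49.8 MJ/m²

Solar longitude: L_s = 360° × (91 − 60)/265.30 = 42.066°.
sin δ = sin 63.80° × sin 42.066° = 0.60115, so δ = +36.952°.
cos h₀ = −tan(+28.8°) tan(+36.952°) = -0.4135, h₀ = 1.9971 rad.
Bracket: h₀ sin ϕ sin δ + cos ϕ cos δ sin h₀ = 1.9971×0.48175×0.60115 + 0.87631×0.79914×0.91048 = 0.578368 + 0.637604 = 1.215972.
Q̄ = (S_0/π) × [bracket] = (1442/π) × 1.215972 = 558.13 W/m².
Daily total = Q̄ × 24.80 h × 3600 s/h = 558.13 × 24.80 × 3600 / 10⁶ = 49.83 MJ/m².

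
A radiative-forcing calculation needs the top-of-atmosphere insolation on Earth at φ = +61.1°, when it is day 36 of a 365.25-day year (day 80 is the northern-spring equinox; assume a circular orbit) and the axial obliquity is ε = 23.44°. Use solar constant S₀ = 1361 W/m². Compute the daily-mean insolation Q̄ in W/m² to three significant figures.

Solar longitude: λ_s = 360° × (36 − 80)/365.25 = -43.368°, i.e. -43.368° + 360° = 316.632°.
sin δ = sin 23.44° × sin 316.632° = -0.27315, so δ = -15.852°.
cos H₀ = −tan(+61.1°) tan(-15.852°) = 0.5144, H₀ = 1.0305 rad.
Bracket: H₀ sin φ sin δ + cos φ cos δ sin H₀ = 1.0305×0.87546×-0.27315 + 0.48328×0.96197×0.85757 = -0.246425 + 0.398685 = 0.152260.
Q̄ = (S₀/π) × [bracket] = (1361/π) × 0.152260 = 65.96 W/m².

Q̄ ≈ 66.0 W/m²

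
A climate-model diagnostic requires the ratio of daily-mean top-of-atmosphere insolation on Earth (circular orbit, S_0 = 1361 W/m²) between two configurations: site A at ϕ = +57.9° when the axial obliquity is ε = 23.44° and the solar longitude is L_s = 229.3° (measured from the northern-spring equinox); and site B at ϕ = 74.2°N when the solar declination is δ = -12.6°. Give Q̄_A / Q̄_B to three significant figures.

Q̄_A / Q̄_B ≈ 7.02

— Configuration A (ϕ=+57.9°):
Solar declination: sin δ = sin ε · sin L_s = sin 23.44° × sin 229.3° = -0.30158, so δ = -17.552°.
cos h₀ = −tan(+57.9°) tan(-17.552°) = 0.5042, h₀ = 1.0423 rad.
Bracket: h₀ sin ϕ sin δ + cos ϕ cos δ sin h₀ = 1.0423×0.84712×-0.30158 + 0.53140×0.95344×0.86357 = -0.266281 + 0.437535 = 0.171254.
Q̄ = (S_0/π) × [bracket] = (1361/π) × 0.171254 = 74.191 W/m².
— Configuration B (ϕ=+74.2°):
cos h₀ = −tan(+74.2°) tan(-12.600°) = 0.7899, h₀ = 0.6601 rad.
Bracket: h₀ sin ϕ sin δ + cos ϕ cos δ sin h₀ = 0.6601×0.96222×-0.21814 + 0.27228×0.97592×0.61320 = -0.138554 + 0.162942 = 0.024388.
Q̄ = (S_0/π) × [bracket] = (1361/π) × 0.024388 = 10.565 W/m².
Ratio Q̄_A / Q̄_B = 74.191 / 10.565 = 7.022.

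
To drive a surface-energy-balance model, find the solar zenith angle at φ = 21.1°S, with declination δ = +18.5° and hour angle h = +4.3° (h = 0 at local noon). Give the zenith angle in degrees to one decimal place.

θ_z = 39.8°

cos θ_z = sin φ sin δ + cos φ cos δ cos h = -0.114229 + 0.882251 = 0.768022.
θ_z = arccos(0.768022) = 39.8°.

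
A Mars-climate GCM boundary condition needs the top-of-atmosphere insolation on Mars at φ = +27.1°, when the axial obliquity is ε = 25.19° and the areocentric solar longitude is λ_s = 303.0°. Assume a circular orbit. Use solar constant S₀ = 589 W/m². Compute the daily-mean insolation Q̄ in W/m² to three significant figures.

Q̄ ≈ 111 W/m²

sin δ = sin 25.19° × sin 303.0° = -0.35696, so δ = -20.913°.
cos H₀ = −tan(+27.1°) tan(-20.913°) = 0.1955, H₀ = 1.3740 rad.
Bracket: H₀ sin φ sin δ + cos φ cos δ sin H₀ = 1.3740×0.45554×-0.35696 + 0.89021×0.93412×0.98069 = -0.223426 + 0.815505 = 0.592079.
Q̄ = (S₀/π) × [bracket] = (589/π) × 0.592079 = 111.0 W/m².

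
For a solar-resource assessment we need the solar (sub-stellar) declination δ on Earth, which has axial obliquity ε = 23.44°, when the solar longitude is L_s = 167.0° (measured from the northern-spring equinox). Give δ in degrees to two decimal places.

δ = +5.13°

sin δ = sin ε · sin L_s = sin 23.44° × sin 167.0° = 0.089483.
δ = arcsin(0.089483) = +5.13°.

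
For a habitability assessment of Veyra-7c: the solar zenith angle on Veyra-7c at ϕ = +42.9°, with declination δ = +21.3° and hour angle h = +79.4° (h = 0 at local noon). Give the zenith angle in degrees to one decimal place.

cos θ_z = sin ϕ sin δ + cos ϕ cos δ cos h = 0.247273 + 0.125547 = 0.372820.
θ_z = arccos(0.372820) = 68.1°.

θ_z = 68.1°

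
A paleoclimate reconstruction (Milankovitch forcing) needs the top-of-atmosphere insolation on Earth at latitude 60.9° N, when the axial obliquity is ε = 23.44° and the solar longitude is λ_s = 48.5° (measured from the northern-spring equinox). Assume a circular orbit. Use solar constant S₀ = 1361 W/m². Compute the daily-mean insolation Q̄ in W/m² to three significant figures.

Solar declination: sin δ = sin ε · sin λ_s = sin 23.44° × sin 48.5° = 0.29793, so δ = +17.333°.
cos H₀ = −tan(+60.9°) tan(+17.333°) = -0.5607, H₀ = 2.1661 rad.
Bracket: H₀ sin φ sin δ + cos φ cos δ sin H₀ = 2.1661×0.87377×0.29793 + 0.48634×0.95459×0.82800 = 0.563884 + 0.384403 = 0.948287.
Q̄ = (S₀/π) × [bracket] = (1361/π) × 0.948287 = 410.8 W/m².

Q̄ ≈ 411 W/m²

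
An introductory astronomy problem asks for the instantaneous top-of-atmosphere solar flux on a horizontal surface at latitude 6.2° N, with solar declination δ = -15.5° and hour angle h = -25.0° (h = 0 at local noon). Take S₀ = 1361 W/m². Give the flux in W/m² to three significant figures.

cos θ_z = sin φ sin δ + cos φ cos δ cos h = -0.028862 + 0.868238 = 0.839376.
Flux = S₀ · cos θ_z = 1361 × 0.839376 = 1142 W/m².

1.14e+03 W/m²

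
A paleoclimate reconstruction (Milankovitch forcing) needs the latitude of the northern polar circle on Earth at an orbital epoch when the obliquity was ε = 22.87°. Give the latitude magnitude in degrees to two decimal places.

The polar circle is the lowest latitude that experiences at least one full rotation of continuous daylight at the northern-summer solstice; it lies at |φ| = 90° − ε = 90° − 22.87° = 67.13°.

67.13°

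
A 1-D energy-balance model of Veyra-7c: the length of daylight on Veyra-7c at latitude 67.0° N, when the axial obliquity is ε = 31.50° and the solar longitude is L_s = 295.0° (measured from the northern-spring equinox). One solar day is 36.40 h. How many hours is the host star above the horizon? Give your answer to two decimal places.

0.00 h

Solar declination: sin δ = sin ε · sin L_s = sin 31.50° × sin 295.0° = -0.47354, so δ = -28.265°.
cos h₀ = −tan ϕ · tan δ = 1.2666 ≥ 1, so the host star never rises (polar night) and h₀ = 0.
Daylight = 2h₀/(2π) × 36.40 h = (0.0000/π) × 36.40 = 0.00 h.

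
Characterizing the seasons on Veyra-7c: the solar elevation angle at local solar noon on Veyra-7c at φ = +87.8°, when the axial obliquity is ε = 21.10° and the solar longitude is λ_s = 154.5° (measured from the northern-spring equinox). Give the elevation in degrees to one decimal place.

11.1°

Solar declination: sin δ = sin ε · sin λ_s = sin 21.10° × sin 154.5° = 0.15498, so δ = +8.916°.
At local noon the hour angle is zero, so the zenith angle equals |φ − δ| = |+87.8° − (+8.916°)| = 78.884°.
Elevation = 90° − 78.884° = 11.1°.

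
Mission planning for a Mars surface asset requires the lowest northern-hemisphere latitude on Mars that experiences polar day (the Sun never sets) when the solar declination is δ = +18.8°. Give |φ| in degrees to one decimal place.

Polar day requires cos H₀ = −tan φ tan δ ≤ −1, i.e. tan φ tan δ ≥ 1.
The boundary is |tan φ| · |tan δ| = 1, so |φ| = 90° − |δ| = 90° − 18.8° = 71.2° in the northern hemisphere.

|φ| = 71.2°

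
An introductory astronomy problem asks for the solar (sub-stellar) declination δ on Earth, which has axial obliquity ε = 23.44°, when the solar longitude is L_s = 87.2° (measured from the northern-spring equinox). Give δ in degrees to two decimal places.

sin δ = sin ε · sin L_s = sin 23.44° × sin 87.2° = 0.397314.
δ = arcsin(0.397314) = +23.41°.

δ = +23.41°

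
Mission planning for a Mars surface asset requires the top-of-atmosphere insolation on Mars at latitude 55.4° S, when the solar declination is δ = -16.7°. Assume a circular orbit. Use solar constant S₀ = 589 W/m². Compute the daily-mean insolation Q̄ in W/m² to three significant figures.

Q̄ ≈ 181 W/m²

cos H₀ = −tan(-55.4°) tan(-16.700°) = -0.4349, H₀ = 2.0207 rad.
Bracket: H₀ sin φ sin δ + cos φ cos δ sin H₀ = 2.0207×-0.82314×-0.28736 + 0.56784×0.95782×0.90048 = 0.477971 + 0.489761 = 0.967732.
Q̄ = (S₀/π) × [bracket] = (589/π) × 0.967732 = 181.4 W/m².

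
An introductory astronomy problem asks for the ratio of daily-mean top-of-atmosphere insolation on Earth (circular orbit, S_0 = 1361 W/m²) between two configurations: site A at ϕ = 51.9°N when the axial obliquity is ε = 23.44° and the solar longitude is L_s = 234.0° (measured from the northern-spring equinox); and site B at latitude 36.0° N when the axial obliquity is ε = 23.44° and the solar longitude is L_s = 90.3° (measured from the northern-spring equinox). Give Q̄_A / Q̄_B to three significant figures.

Q̄_A / Q̄_B ≈ 0.211

— Configuration A (ϕ=+51.9°):
Solar declination: sin δ = sin ε · sin L_s = sin 23.44° × sin 234.0° = -0.32182, so δ = -18.773°.
cos h₀ = −tan(+51.9°) tan(-18.773°) = 0.4335, h₀ = 1.1224 rad.
Bracket: h₀ sin ϕ sin δ + cos ϕ cos δ sin h₀ = 1.1224×0.78694×-0.32182 + 0.61704×0.94680×0.90116 = -0.284251 + 0.526470 = 0.242219.
Q̄ = (S_0/π) × [bracket] = (1361/π) × 0.242219 = 104.93 W/m².
— Configuration B (ϕ=+36.0°):
Solar declination: sin δ = sin ε · sin L_s = sin 23.44° × sin 90.3° = 0.39778, so δ = +23.440°.
cos h₀ = −tan(+36.0°) tan(+23.440°) = -0.3150, h₀ = 1.8913 rad.
Bracket: h₀ sin ϕ sin δ + cos ϕ cos δ sin h₀ = 1.8913×0.58779×0.39778 + 0.80902×0.91748×0.94909 = 0.442207 + 0.704471 = 1.146678.
Q̄ = (S_0/π) × [bracket] = (1361/π) × 1.146678 = 496.76 W/m².
Ratio Q̄_A / Q̄_B = 104.93 / 496.76 = 0.2112.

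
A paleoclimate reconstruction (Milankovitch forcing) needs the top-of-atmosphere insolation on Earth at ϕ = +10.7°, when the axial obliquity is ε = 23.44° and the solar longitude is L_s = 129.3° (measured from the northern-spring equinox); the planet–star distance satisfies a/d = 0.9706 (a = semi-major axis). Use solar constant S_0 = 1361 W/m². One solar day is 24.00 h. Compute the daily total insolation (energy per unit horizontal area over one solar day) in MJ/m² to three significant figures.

36.2 MJ/m²

Solar declination: sin δ = sin ε · sin L_s = sin 23.44° × sin 129.3° = 0.30782, so δ = +17.928°.
cos h₀ = −tan(+10.7°) tan(+17.928°) = -0.0611, h₀ = 1.6320 rad.
Bracket: h₀ sin ϕ sin δ + cos ϕ cos δ sin h₀ = 1.6320×0.18567×0.30782 + 0.98261×0.95144×0.99813 = 0.093274 + 0.933146 = 1.026420.
Inverse-square distance factor (a/d)² = 0.9706² = 0.942064.
Q̄ = (S_0/π) × 0.942064 × [bracket] = (1361/π) × 0.942064 × 1.026420 = 418.90 W/m².
Daily total = Q̄ × 24.00 h × 3600 s/h = 418.90 × 24.00 × 3600 / 10⁶ = 36.19 MJ/m².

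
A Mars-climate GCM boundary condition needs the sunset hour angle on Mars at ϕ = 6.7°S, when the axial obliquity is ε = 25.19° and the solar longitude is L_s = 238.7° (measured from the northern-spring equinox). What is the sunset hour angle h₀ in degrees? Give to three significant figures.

h₀ = 92.6°

Solar declination: sin δ = sin ε · sin L_s = sin 25.19° × sin 238.7° = -0.36368, so δ = -21.326°.
cos h₀ = −tan ϕ · tan δ = −tan(-6.7°) × tan(-21.326°) = -0.0459, so h₀ = 1.6167 rad = 92.63°.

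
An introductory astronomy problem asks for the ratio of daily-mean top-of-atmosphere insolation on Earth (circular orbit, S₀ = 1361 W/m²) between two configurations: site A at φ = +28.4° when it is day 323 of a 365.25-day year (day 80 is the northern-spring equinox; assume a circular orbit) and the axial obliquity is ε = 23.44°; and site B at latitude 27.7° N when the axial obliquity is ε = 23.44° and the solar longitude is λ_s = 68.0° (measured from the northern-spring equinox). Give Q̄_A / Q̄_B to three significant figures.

— Configuration A (φ=+28.4°):
Solar longitude: λ_s = 360° × (323 − 80)/365.25 = 239.507°.
sin δ = sin 23.44° × sin 239.507° = -0.34277, so δ = -20.046°.
cos H₀ = −tan(+28.4°) tan(-20.046°) = 0.1973, H₀ = 1.3722 rad.
Bracket: H₀ sin φ sin δ + cos φ cos δ sin H₀ = 1.3722×0.47562×-0.34277 + 0.87965×0.93942×0.98035 = -0.223707 + 0.810123 = 0.586416.
Q̄ = (S₀/π) × [bracket] = (1361/π) × 0.586416 = 254.05 W/m².
— Configuration B (φ=+27.7°):
Solar declination: sin δ = sin ε · sin λ_s = sin 23.44° × sin 68.0° = 0.36882, so δ = +21.643°.
cos H₀ = −tan(+27.7°) tan(+21.643°) = -0.2083, H₀ = 1.7807 rad.
Bracket: H₀ sin φ sin δ + cos φ cos δ sin H₀ = 1.7807×0.46484×0.36882 + 0.88539×0.92950×0.97806 = 0.305287 + 0.804914 = 1.110201.
Q̄ = (S₀/π) × [bracket] = (1361/π) × 1.110201 = 480.96 W/m².
Ratio Q̄_A / Q̄_B = 254.05 / 480.96 = 0.5282.

Q̄_A / Q̄_B ≈ 0.528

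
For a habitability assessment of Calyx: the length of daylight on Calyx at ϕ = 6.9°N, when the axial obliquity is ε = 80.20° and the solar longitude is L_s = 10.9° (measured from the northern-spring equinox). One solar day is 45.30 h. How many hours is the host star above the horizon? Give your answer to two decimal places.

Solar declination: sin δ = sin ε · sin L_s = sin 80.20° × sin 10.9° = 0.18634, so δ = +10.739°.
cos h₀ = −tan ϕ · tan δ = −tan(+6.9°) × tan(+10.739°) = -0.0230, so h₀ = 1.5937 rad = 91.32°.
Daylight = 2h₀/(2π) × 45.30 h = (1.5937/π) × 45.30 = 22.98 h.

22.98 h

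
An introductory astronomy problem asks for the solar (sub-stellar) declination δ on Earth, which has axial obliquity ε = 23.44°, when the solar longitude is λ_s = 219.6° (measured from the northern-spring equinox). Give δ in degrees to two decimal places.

sin δ = sin ε · sin λ_s = sin 23.44° × sin 219.6° = -0.253560.
δ = arcsin(-0.253560) = -14.69°.

δ = -14.69°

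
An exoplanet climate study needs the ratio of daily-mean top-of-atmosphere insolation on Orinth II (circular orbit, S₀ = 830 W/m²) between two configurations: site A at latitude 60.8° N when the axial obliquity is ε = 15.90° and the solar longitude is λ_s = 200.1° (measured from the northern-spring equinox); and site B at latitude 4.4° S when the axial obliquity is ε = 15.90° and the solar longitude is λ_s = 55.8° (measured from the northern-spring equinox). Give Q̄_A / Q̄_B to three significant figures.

Q̄_A / Q̄_B ≈ 0.385

— Configuration A (φ=+60.8°):
Solar declination: sin δ = sin ε · sin λ_s = sin 15.90° × sin 200.1° = -0.09415, so δ = -5.402°.
cos H₀ = −tan(+60.8°) tan(-5.402°) = 0.1692, H₀ = 1.4008 rad.
Bracket: H₀ sin φ sin δ + cos φ cos δ sin H₀ = 1.4008×0.87292×-0.09415 + 0.48786×0.99556×0.98558 = -0.115125 + 0.478690 = 0.363565.
Q̄ = (S₀/π) × [bracket] = (830/π) × 0.363565 = 96.053 W/m².
— Configuration B (φ=-4.4°):
Solar declination: sin δ = sin ε · sin λ_s = sin 15.90° × sin 55.8° = 0.22659, so δ = +13.096°.
cos H₀ = −tan(-4.4°) tan(+13.096°) = 0.0179, H₀ = 1.5529 rad.
Bracket: H₀ sin φ sin δ + cos φ cos δ sin H₀ = 1.5529×-0.07672×0.22659 + 0.99705×0.97399×0.99984 = -0.026996 + 0.970961 = 0.943965.
Q̄ = (S₀/π) × [bracket] = (830/π) × 0.943965 = 249.39 W/m².
Ratio Q̄_A / Q̄_B = 96.053 / 249.39 = 0.3852.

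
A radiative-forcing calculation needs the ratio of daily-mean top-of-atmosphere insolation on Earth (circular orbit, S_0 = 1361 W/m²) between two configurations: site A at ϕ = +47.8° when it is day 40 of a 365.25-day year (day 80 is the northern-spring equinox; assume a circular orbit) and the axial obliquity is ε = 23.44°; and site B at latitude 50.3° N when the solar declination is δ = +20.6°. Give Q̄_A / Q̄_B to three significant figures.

— Configuration A (ϕ=+47.8°):
Solar longitude: L_s = 360° × (40 − 80)/365.25 = -39.425°, i.e. -39.425° + 360° = 320.575°.
sin δ = sin 23.44° × sin 320.575° = -0.25262, so δ = -14.633°.
cos h₀ = −tan(+47.8°) tan(-14.633°) = 0.2879, h₀ = 1.2787 rad.
Bracket: h₀ sin ϕ sin δ + cos ϕ cos δ sin h₀ = 1.2787×0.74080×-0.25262 + 0.67172×0.96756×0.95765 = -0.239297 + 0.622405 = 0.383108.
Q̄ = (S_0/π) × [bracket] = (1361/π) × 0.383108 = 165.97 W/m².
— Configuration B (ϕ=+50.3°):
cos h₀ = −tan(+50.3°) tan(+20.600°) = -0.4527, h₀ = 2.0406 rad.
Bracket: h₀ sin ϕ sin δ + cos ϕ cos δ sin h₀ = 2.0406×0.76940×0.35184 + 0.63877×0.93606×0.89164 = 0.552402 + 0.533136 = 1.085538.
Q̄ = (S_0/π) × [bracket] = (1361/π) × 1.085538 = 470.28 W/m².
Ratio Q̄_A / Q̄_B = 165.97 / 470.28 = 0.3529.

Q̄_A / Q̄_B ≈ 0.353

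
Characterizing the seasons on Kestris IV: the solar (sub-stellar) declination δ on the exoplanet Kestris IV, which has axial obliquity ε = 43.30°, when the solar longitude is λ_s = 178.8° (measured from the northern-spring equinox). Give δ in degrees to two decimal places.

δ = +0.82°

sin δ = sin ε · sin λ_s = sin 43.30° × sin 178.8° = 0.014363.
δ = arcsin(0.014363) = +0.82°.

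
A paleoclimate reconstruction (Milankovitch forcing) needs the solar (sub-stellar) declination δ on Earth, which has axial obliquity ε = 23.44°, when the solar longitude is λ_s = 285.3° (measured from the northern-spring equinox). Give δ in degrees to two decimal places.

δ = -22.56°

sin δ = sin ε · sin λ_s = sin 23.44° × sin 285.3° = -0.383690.
δ = arcsin(-0.383690) = -22.56°.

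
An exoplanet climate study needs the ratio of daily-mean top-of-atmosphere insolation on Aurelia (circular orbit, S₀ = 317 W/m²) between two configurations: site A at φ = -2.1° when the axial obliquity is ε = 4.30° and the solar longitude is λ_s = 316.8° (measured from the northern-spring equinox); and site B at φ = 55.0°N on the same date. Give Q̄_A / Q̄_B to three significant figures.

Q̄_A / Q̄_B ≈ 1.97

— Configuration A (φ=-2.1°):
Solar declination: sin δ = sin ε · sin λ_s = sin 4.30° × sin 316.8° = -0.05133, so δ = -2.942°.
cos H₀ = −tan(-2.1°) tan(-2.942°) = -0.0019, H₀ = 1.5727 rad.
Bracket: H₀ sin φ sin δ + cos φ cos δ sin H₀ = 1.5727×-0.03664×-0.05133 + 0.99933×0.99868×1.00000 = 0.002958 + 0.998011 = 1.000969.
Q̄ = (S₀/π) × [bracket] = (317/π) × 1.000969 = 101.00 W/m².
— Configuration B (φ=+55.0°):
cos H₀ = −tan(+55.0°) tan(-2.942°) = 0.0734, H₀ = 1.4973 rad.
Bracket: H₀ sin φ sin δ + cos φ cos δ sin H₀ = 1.4973×0.81915×-0.05133 + 0.57358×0.99868×0.99730 = -0.062957 + 0.571276 = 0.508319.
Q̄ = (S₀/π) × [bracket] = (317/π) × 0.508319 = 51.292 W/m².
Ratio Q̄_A / Q̄_B = 101.00 / 51.292 = 1.969.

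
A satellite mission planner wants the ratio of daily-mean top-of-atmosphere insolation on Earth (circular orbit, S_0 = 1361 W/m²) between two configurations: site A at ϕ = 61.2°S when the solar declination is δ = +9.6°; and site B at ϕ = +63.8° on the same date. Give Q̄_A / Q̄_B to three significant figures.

Q̄_A / Q̄_B ≈ 0.385

— Configuration A (ϕ=-61.2°):
cos h₀ = −tan(-61.2°) tan(+9.600°) = 0.3077, h₀ = 1.2581 rad.
Bracket: h₀ sin ϕ sin δ + cos ϕ cos δ sin h₀ = 1.2581×-0.87631×0.16677 + 0.48175×0.98600×0.95150 = -0.183862 + 0.451968 = 0.268106.
Q̄ = (S_0/π) × [bracket] = (1361/π) × 0.268106 = 116.15 W/m².
— Configuration B (ϕ=+63.8°):
cos h₀ = −tan(+63.8°) tan(+9.600°) = -0.3437, h₀ = 1.9217 rad.
Bracket: h₀ sin ϕ sin δ + cos ϕ cos δ sin h₀ = 1.9217×0.89726×0.16677 + 0.44151×0.98600×0.93907 = 0.287556 + 0.408804 = 0.696360.
Q̄ = (S_0/π) × [bracket] = (1361/π) × 0.696360 = 301.68 W/m².
Ratio Q̄_A / Q̄_B = 116.15 / 301.68 = 0.3850.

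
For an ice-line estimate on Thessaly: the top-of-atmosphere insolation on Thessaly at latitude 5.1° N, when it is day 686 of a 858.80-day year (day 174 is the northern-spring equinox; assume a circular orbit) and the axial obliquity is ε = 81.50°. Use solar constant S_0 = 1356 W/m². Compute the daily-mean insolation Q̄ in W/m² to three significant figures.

Solar longitude: L_s = 360° × (686 − 174)/858.80 = 214.625°.
sin δ = sin 81.50° × sin 214.625° = -0.56196, so δ = -34.192°.
cos h₀ = −tan(+5.1°) tan(-34.192°) = 0.0606, h₀ = 1.5101 rad.
Bracket: h₀ sin ϕ sin δ + cos ϕ cos δ sin h₀ = 1.5101×0.08889×-0.56196 + 0.99604×0.82716×0.99816 = -0.075433 + 0.822368 = 0.746935.
Q̄ = (S_0/π) × [bracket] = (1356/π) × 0.746935 = 322.4 W/m².

Q̄ ≈ 322 W/m²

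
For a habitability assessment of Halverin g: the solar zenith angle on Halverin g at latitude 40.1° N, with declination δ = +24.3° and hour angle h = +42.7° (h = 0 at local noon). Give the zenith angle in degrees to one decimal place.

θ_z = 39.0°

cos θ_z = sin φ sin δ + cos φ cos δ cos h = 0.265066 + 0.512347 = 0.777413.
θ_z = arccos(0.777413) = 39.0°.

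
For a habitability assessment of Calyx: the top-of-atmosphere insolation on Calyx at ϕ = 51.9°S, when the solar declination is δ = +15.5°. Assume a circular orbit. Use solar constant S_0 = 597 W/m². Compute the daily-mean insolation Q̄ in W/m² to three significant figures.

Q̄ ≈ 57.4 W/m²

cos h₀ = −tan(-51.9°) tan(+15.500°) = 0.3537, h₀ = 1.2093 rad.
Bracket: h₀ sin ϕ sin δ + cos ϕ cos δ sin h₀ = 1.2093×-0.78694×0.26724 + 0.61704×0.96363×0.93536 = -0.254318 + 0.556163 = 0.301845.
Q̄ = (S_0/π) × [bracket] = (597/π) × 0.301845 = 57.36 W/m².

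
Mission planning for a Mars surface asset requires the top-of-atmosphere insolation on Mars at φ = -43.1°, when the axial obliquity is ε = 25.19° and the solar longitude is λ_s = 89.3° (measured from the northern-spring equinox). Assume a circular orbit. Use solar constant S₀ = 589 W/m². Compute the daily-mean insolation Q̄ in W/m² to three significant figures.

Solar declination: sin δ = sin ε · sin λ_s = sin 25.19° × sin 89.3° = 0.42559, so δ = +25.188°.
cos H₀ = −tan(-43.1°) tan(+25.188°) = 0.4401, H₀ = 1.1151 rad.
Bracket: H₀ sin φ sin δ + cos φ cos δ sin H₀ = 1.1151×-0.68327×0.42559 + 0.73016×0.90492×0.89795 = -0.324263 + 0.593308 = 0.269045.
Q̄ = (S₀/π) × [bracket] = (589/π) × 0.269045 = 50.44 W/m².

Q̄ ≈ 50.4 W/m²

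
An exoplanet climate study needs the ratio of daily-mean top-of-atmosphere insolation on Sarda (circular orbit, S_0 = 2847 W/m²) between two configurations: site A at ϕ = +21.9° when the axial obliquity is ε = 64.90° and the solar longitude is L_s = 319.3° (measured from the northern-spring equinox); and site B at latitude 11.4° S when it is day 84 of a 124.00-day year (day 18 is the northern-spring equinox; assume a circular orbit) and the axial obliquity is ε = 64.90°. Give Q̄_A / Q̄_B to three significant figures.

Q̄_A / Q̄_B ≈ 0.426

— Configuration A (ϕ=+21.9°):
Solar declination: sin δ = sin ε · sin L_s = sin 64.90° × sin 319.3° = -0.59052, so δ = -36.194°.
cos h₀ = −tan(+21.9°) tan(-36.194°) = 0.2942, h₀ = 1.2722 rad.
Bracket: h₀ sin ϕ sin δ + cos ϕ cos δ sin h₀ = 1.2722×0.37299×-0.59052 + 0.92784×0.80702×0.95576 = -0.280212 + 0.715659 = 0.435447.
Q̄ = (S_0/π) × [bracket] = (2847/π) × 0.435447 = 394.61 W/m².
— Configuration B (ϕ=-11.4°):
Solar longitude: L_s = 360° × (84 − 18)/124.00 = 191.613°.
sin δ = sin 64.90° × sin 191.613° = -0.18229, so δ = -10.503°.
cos h₀ = −tan(-11.4°) tan(-10.503°) = -0.0374, h₀ = 1.6082 rad.
Bracket: h₀ sin ϕ sin δ + cos ϕ cos δ sin h₀ = 1.6082×-0.19766×-0.18229 + 0.98027×0.98324×0.99930 = 0.057946 + 0.963166 = 1.021112.
Q̄ = (S_0/π) × [bracket] = (2847/π) × 1.021112 = 925.36 W/m².
Ratio Q̄_A / Q̄_B = 394.61 / 925.36 = 0.4264.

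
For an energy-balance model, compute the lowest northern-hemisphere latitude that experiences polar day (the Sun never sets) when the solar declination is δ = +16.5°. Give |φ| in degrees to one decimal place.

|φ| = 73.5°

Polar day requires cos H₀ = −tan φ tan δ ≤ −1, i.e. tan φ tan δ ≥ 1.
The boundary is |tan φ| · |tan δ| = 1, so |φ| = 90° − |δ| = 90° − 16.5° = 73.5° in the northern hemisphere.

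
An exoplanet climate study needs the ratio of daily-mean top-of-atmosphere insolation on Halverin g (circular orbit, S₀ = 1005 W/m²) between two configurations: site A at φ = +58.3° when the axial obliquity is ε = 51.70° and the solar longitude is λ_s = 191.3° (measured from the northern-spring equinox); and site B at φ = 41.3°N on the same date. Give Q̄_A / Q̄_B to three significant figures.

Q̄_A / Q̄_B ≈ 0.560

— Configuration A (φ=+58.3°):
Solar declination: sin δ = sin ε · sin λ_s = sin 51.70° × sin 191.3° = -0.15377, so δ = -8.846°.
cos H₀ = −tan(+58.3°) tan(-8.846°) = 0.2520, H₀ = 1.3161 rad.
Bracket: H₀ sin φ sin δ + cos φ cos δ sin H₀ = 1.3161×0.85081×-0.15377 + 0.52547×0.98811×0.96773 = -0.172184 + 0.502467 = 0.330283.
Q̄ = (S₀/π) × [bracket] = (1005/π) × 0.330283 = 105.66 W/m².
— Configuration B (φ=+41.3°):
cos H₀ = −tan(+41.3°) tan(-8.846°) = 0.1367, H₀ = 1.4336 rad.
Bracket: H₀ sin φ sin δ + cos φ cos δ sin H₀ = 1.4336×0.66000×-0.15377 + 0.75126×0.98811×0.99061 = -0.145493 + 0.735357 = 0.589864.
Q̄ = (S₀/π) × [bracket] = (1005/π) × 0.589864 = 188.70 W/m².
Ratio Q̄_A / Q̄_B = 105.66 / 188.70 = 0.5599.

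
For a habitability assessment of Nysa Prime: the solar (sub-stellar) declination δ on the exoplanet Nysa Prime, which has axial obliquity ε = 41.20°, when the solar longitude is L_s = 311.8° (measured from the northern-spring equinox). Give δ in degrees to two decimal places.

sin δ = sin ε · sin L_s = sin 41.20° × sin 311.8° = -0.491037.
δ = arcsin(-0.491037) = -29.41°.

δ = -29.41°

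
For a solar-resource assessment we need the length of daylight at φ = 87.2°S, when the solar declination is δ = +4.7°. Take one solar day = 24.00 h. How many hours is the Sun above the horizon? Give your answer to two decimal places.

cos H₀ = −tan φ · tan δ = 1.6810 ≥ 1, so the Sun never rises (polar night) and H₀ = 0.
Daylight = 2H₀/(2π) × 24.00 h = (0.0000/π) × 24.00 = 0.00 h.

0.00 h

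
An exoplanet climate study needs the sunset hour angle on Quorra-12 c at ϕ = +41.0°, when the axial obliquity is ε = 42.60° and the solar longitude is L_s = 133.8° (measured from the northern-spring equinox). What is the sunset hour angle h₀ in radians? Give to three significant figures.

Solar declination: sin δ = sin ε · sin L_s = sin 42.60° × sin 133.8° = 0.48854, so δ = +29.245°.
cos h₀ = −tan ϕ · tan δ = −tan(+41.0°) × tan(+29.245°) = -0.4867, so h₀ = 2.0791 rad = 119.13°.

h₀ = 2.08 rad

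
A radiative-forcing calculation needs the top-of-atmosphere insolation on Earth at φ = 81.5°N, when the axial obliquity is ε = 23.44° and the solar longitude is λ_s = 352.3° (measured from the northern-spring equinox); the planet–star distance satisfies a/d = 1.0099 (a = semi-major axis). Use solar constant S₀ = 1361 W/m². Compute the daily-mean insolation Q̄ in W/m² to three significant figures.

Q̄ ≈ 32.8 W/m²

Solar declination: sin δ = sin ε · sin λ_s = sin 23.44° × sin 352.3° = -0.05330, so δ = -3.055°.
cos H₀ = −tan(+81.5°) tan(-3.055°) = 0.3571, H₀ = 1.2056 rad.
Bracket: H₀ sin φ sin δ + cos φ cos δ sin H₀ = 1.2056×0.98902×-0.05330 + 0.14781×0.99858×0.93405 = -0.063553 + 0.137866 = 0.074313.
Inverse-square distance factor (a/d)² = 1.0099² = 1.019898.
Q̄ = (S₀/π) × 1.019898 × [bracket] = (1361/π) × 1.019898 × 0.074313 = 32.83 W/m².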